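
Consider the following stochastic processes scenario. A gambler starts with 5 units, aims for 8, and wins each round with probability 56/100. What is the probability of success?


Gambler's ruin formula:
r = q/p = 0.4400/0.5600 = 0.7857
P(win) = (1 - r^i)/(1 - r^N)
= (1 - 0.7857^5)/(1 - 0.7857^8)
= 0.8196

0.8196


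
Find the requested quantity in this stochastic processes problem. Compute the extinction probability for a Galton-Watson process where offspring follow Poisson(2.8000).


Since mu = 2.8000 > 1, extinction prob q < 1.
Solve s = exp(mu*(s-1)) iteratively.
q = 0.0750

0.0750


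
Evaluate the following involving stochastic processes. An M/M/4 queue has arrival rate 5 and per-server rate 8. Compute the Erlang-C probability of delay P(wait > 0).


a = lambda/mu = 0.6250
rho = a/c = 0.1562
Erlang-C formula applied:
C(c,a) = 0.0040

0.0040


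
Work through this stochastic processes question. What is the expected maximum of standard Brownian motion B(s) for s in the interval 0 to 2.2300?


E(max B(s)) = sqrt(2t/pi)
= sqrt(2*2.2300/pi)
= sqrt(1.4197)
= 1.1915

1.1915


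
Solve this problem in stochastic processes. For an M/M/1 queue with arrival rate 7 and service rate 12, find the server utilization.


rho = lambda/mu
= 7/12
= 0.5833

0.5833


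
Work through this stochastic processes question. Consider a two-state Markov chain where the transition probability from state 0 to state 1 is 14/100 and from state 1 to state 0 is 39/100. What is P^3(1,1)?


Computing P^3 by matrix multiplication.
P = [[0.8600, 0.1400], [0.3900, 0.6100]]
After raising P to the power 3:
P^3(1,1) = 0.3405

0.3405


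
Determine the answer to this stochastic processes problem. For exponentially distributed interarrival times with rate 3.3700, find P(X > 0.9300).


P(X > t) = exp(-lambda * t)
= exp(-3.3700 * 0.9300)
= exp(-3.1341) = 0.0435

0.0435


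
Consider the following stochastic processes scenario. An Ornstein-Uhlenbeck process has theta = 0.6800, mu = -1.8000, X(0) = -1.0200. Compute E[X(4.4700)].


E[X(t)] = mu + (X(0) - mu)*exp(-theta*t)
= -1.8000 + (-1.0200 - -1.8000)*exp(-0.6800*4.4700)
= -1.8000 + 0.7800 * 0.0479
= -1.7627

-1.7627


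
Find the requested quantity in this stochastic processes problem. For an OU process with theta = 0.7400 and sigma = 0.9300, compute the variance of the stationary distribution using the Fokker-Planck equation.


Stationary variance = sigma^2 / (2*theta)
= 0.9300^2 / (2*0.7400)
= 0.8649 / 1.4800
= 0.5844

0.5844


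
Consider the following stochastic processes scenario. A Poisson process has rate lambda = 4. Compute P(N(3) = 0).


P(N(t)=k) = (lambda*t)^k * exp(-lambda*t) / k!
lambda*t = 12
= 12^0 * exp(-12) / 0!
= 1 * 6.1442e-06 / 1
= 6.1442e-06

6.1442e-06


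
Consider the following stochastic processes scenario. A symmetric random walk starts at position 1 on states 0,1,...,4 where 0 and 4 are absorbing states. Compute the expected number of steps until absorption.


For symmetric RW on 0,...,N with absorbing barriers, E(i) = i*(N-i)
E(1) = 1 * 3 = 3

3


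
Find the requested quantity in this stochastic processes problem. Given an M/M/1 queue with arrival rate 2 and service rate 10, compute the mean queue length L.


rho = 2/10 = 0.2000
L = rho/(1-rho)
= 0.2000/0.8000
= 0.2500

0.2500


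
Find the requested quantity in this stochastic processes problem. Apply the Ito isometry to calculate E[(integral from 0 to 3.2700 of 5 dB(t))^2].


By Ito isometry: E[(int f dB)^2] = int f^2 dt
= 5^2 * 3.2700
= 25 * 3.2700 = 81.7500

81.7500


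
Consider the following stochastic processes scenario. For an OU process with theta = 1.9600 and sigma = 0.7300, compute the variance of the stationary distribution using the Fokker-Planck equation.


Stationary variance = sigma^2 / (2*theta)
= 0.7300^2 / (2*1.9600)
= 0.5329 / 3.9200
= 0.1359

0.1359


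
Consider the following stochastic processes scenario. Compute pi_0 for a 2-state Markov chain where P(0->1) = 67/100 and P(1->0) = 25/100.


Stationary distribution: pi_0 = p10/(p01+p10), pi_1 = p01/(p01+p10)
p01 = 0.6700, p10 = 0.2500
pi_0 = 0.2717

0.2717


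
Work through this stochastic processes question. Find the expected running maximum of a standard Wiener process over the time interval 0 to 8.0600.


E(max B(s)) = sqrt(2t/pi)
= sqrt(2*8.0600/pi)
= sqrt(5.1312)
= 2.2652

2.2652


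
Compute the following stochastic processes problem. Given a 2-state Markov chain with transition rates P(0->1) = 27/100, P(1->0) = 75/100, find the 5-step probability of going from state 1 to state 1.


Computing P^5 by matrix multiplication.
P = [[0.7300, 0.2700], [0.7500, 0.2500]]
After raising P to the power 5:
P^5(1,1) = 0.2647

0.2647


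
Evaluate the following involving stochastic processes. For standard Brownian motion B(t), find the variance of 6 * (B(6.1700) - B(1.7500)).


Var(alpha*(B(t)-B(s))) = alpha^2 * (t-s)
= 6^2 * (6.1700 - 1.7500)
= 36 * 4.4200
= 159.1200

159.1200


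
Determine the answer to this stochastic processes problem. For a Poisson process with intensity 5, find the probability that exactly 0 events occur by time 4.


P(N(t)=k) = (lambda*t)^k * exp(-lambda*t) / k!
lambda*t = 20
= 20^0 * exp(-20) / 0!
= 1 * 2.0612e-09 / 1
= 2.0612e-09

2.0612e-09


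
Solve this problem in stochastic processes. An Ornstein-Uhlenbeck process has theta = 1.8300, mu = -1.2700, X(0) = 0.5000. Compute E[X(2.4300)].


E[X(t)] = mu + (X(0) - mu)*exp(-theta*t)
= -1.2700 + (0.5000 - -1.2700)*exp(-1.8300*2.4300)
= -1.2700 + 1.7700 * 0.0117
= -1.2493

-1.2493


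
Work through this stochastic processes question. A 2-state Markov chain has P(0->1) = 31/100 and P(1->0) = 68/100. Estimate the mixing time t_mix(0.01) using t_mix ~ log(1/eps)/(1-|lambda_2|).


lambda_2 = |1 - p01 - p10| = |1 - 0.3100 - 0.6800| = 0.0100
t_mix ~ log(1/eps)/(1 - |lambda_2|)
= log(100)/(1 - 0.0100) = 4.6052/0.9900
= 4.6517

4.6517


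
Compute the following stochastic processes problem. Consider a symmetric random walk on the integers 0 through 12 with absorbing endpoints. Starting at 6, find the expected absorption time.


For symmetric RW on 0,...,N with absorbing barriers, E(i) = i*(N-i)
E(6) = 6 * 6 = 36

36


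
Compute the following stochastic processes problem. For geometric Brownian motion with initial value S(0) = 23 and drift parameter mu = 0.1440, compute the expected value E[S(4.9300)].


E[S(t)] = S(0) * exp(mu * t)
= 23 * exp(0.1440 * 4.9300)
= 23 * 2.0338
= 46.7781

46.7781


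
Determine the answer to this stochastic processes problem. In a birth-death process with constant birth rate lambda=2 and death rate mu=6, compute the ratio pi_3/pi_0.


For birth-death process, pi_n/pi_0 = (lambda/mu)^n
= (2/6)^3
= 0.0370

0.0370


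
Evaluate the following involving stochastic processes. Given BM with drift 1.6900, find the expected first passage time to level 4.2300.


Expected first passage time = a/mu
= 4.2300/1.6900
= 2.5030

2.5030


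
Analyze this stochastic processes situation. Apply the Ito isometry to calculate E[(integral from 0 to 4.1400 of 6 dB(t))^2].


By Ito isometry: E[(int f dB)^2] = int f^2 dt
= 6^2 * 4.1400
= 36 * 4.1400 = 149.0400

149.0400


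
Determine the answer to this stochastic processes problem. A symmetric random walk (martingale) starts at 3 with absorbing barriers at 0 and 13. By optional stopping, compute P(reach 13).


By optional stopping theorem: E(M at tau) = M(0) = 3
P(hit 13)*13 + P(hit 0)*0 = 3
P(hit 13) = (3 - 0)/(13 - 0) = 3/13 = 0.2308

0.2308


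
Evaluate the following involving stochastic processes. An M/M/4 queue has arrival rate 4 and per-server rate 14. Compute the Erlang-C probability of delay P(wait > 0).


a = lambda/mu = 0.2857
rho = a/c = 0.0714
Erlang-C formula applied:
C(c,a) = 2.2471e-04

2.2471e-04


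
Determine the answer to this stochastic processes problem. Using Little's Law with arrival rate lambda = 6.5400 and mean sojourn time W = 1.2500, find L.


Little's Law: L = lambda * W
= 6.5400 * 1.2500
= 8.1750

8.1750


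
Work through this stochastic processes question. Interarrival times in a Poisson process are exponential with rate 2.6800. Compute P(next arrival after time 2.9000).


P(X > t) = exp(-lambda * t)
= exp(-2.6800 * 2.9000)
= exp(-7.7720) = 4.2137e-04

4.2137e-04


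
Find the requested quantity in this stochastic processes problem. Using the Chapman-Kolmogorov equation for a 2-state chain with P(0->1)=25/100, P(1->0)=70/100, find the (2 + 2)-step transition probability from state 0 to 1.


P^4 = P^2 * P^2
Computing via matrix multiplication of the transition matrix.
Entry (0,1) of P^4 = 0.2632

0.2632


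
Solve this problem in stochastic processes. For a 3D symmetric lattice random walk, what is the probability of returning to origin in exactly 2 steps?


P(return in 2 steps) = P(reverse first step) = 1/(2d)
= 1/6
= 0.1667

0.1667


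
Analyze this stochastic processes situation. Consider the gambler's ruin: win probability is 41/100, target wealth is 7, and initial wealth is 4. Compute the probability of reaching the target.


Gambler's ruin formula:
r = q/p = 0.5900/0.4100 = 1.4390
P(win) = (1 - r^i)/(1 - r^N)
= (1 - 1.4390^4)/(1 - 1.4390^7)
= 0.2792

0.2792


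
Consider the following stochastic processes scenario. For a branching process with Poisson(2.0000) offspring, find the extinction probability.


Since mu = 2.0000 > 1, extinction prob q < 1.
Solve s = exp(mu*(s-1)) iteratively.
q = 0.2032

0.2032


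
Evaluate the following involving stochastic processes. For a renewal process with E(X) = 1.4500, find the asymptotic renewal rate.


Long-run renewal rate = 1/E(X)
= 1/1.4500
= 0.6897

0.6897


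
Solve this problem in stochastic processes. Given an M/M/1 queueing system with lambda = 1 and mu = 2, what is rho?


rho = lambda/mu
= 1/2
= 0.5000

0.5000


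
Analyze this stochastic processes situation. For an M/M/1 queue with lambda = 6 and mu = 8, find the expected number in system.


rho = 6/8 = 0.7500
L = rho/(1-rho)
= 0.7500/0.2500
= 3.0000

3.0000


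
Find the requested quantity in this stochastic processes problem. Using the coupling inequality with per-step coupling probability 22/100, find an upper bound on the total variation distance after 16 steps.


TV distance bound <= (1-delta)^n
= (1 - 0.2200)^16
= 0.7800^16
= 0.0188

0.0188


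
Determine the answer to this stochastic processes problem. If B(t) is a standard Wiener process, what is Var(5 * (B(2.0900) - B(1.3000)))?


Var(alpha*(B(t)-B(s))) = alpha^2 * (t-s)
= 5^2 * (2.0900 - 1.3000)
= 25 * 0.7900
= 19.7500

19.7500


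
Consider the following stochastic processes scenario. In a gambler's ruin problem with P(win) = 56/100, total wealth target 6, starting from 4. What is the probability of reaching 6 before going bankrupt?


Gambler's ruin formula:
r = q/p = 0.4400/0.5600 = 0.7857
P(win) = (1 - r^i)/(1 - r^N)
= (1 - 0.7857^4)/(1 - 0.7857^6)
= 0.8093

0.8093


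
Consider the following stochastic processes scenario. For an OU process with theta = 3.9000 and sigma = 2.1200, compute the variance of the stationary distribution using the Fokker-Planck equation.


Stationary variance = sigma^2 / (2*theta)
= 2.1200^2 / (2*3.9000)
= 4.4944 / 7.8000
= 0.5762

0.5762


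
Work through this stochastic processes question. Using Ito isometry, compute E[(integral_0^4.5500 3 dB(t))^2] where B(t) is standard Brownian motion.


By Ito isometry: E[(int f dB)^2] = int f^2 dt
= 3^2 * 4.5500
= 9 * 4.5500 = 40.9500

40.9500


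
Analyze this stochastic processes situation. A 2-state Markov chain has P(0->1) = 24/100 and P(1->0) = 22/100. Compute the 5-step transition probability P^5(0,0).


Computing P^5 by matrix multiplication.
P = [[0.7600, 0.2400], [0.2200, 0.7800]]
After raising P to the power 5:
P^5(0,0) = 0.5022

0.5022


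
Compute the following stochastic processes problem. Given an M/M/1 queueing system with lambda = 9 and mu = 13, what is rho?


rho = lambda/mu
= 9/13
= 0.6923

0.6923


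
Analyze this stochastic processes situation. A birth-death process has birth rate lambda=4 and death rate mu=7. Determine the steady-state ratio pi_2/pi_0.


For birth-death process, pi_n/pi_0 = (lambda/mu)^n
= (4/7)^2
= 0.3265

0.3265


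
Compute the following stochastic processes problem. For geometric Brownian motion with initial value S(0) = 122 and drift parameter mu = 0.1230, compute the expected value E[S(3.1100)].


E[S(t)] = S(0) * exp(mu * t)
= 122 * exp(0.1230 * 3.1100)
= 122 * 1.4660
= 178.8506

178.8506


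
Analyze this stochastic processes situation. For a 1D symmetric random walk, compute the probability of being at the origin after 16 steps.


P(S(16) = 0) = C(16,8) / 4^8
= 12870 / 65536
= 0.1964

0.1964


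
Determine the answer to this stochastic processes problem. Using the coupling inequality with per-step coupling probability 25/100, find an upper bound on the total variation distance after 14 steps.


TV distance bound <= (1-delta)^n
= (1 - 0.2500)^14
= 0.7500^14
= 0.0178

0.0178


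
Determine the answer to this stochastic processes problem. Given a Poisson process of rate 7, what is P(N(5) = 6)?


P(N(t)=k) = (lambda*t)^k * exp(-lambda*t) / k!
lambda*t = 35
= 35^6 * exp(-35) / 6!
= 1838265625 * 6.3051e-16 / 720
= 1.6098e-09

1.6098e-09


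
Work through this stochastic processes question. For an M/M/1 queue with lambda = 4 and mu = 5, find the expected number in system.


rho = 4/5 = 0.8000
L = rho/(1-rho)
= 0.8000/0.2000
= 4.0000

4.0000


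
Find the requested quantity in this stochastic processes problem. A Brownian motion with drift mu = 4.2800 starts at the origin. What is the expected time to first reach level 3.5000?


Expected first passage time = a/mu
= 3.5000/4.2800
= 0.8178

0.8178


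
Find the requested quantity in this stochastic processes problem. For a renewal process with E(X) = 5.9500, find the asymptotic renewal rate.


Long-run renewal rate = 1/E(X)
= 1/5.9500
= 0.1681

0.1681


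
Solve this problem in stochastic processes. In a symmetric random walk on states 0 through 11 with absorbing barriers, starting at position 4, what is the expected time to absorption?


For symmetric RW on 0,...,N with absorbing barriers, E(i) = i*(N-i)
E(4) = 4 * 7 = 28

28


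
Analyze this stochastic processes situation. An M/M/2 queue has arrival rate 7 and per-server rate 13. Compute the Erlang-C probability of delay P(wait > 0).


a = lambda/mu = 0.5385
rho = a/c = 0.2692
Erlang-C formula applied:
C(c,a) = 0.1142

0.1142


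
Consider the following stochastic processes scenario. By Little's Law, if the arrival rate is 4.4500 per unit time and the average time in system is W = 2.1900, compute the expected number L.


Little's Law: L = lambda * W
= 4.4500 * 2.1900
= 9.7455

9.7455


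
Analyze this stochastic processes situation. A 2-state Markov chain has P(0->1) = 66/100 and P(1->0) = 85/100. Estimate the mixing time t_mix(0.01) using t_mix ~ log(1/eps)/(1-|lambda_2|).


lambda_2 = |1 - p01 - p10| = |1 - 0.6600 - 0.8500| = 0.5100
t_mix ~ log(1/eps)/(1 - |lambda_2|)
= log(100)/(1 - 0.5100) = 4.6052/0.4900
= 9.3983

9.3983


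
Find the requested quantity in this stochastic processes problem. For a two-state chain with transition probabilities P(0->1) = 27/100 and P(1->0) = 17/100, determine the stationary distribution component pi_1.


Stationary distribution: pi_0 = p10/(p01+p10), pi_1 = p01/(p01+p10)
p01 = 0.2700, p10 = 0.1700
pi_1 = 0.6136

0.6136


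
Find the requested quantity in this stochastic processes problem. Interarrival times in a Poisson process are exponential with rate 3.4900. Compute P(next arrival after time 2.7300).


P(X > t) = exp(-lambda * t)
= exp(-3.4900 * 2.7300)
= exp(-9.5277) = 7.2807e-05

7.2807e-05


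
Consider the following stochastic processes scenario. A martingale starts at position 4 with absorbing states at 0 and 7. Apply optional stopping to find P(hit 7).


By optional stopping theorem: E(M at tau) = M(0) = 4
P(hit 7)*7 + P(hit 0)*0 = 4
P(hit 7) = (4 - 0)/(7 - 0) = 4/7 = 0.5714

0.5714


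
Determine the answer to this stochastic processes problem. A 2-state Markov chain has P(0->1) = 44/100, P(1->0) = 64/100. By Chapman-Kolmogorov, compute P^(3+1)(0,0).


P^4 = P^3 * P^1
Computing via matrix multiplication of the transition matrix.
Entry (0,0) of P^4 = 0.5926

0.5926


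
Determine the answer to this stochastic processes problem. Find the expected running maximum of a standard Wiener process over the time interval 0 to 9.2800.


E(max B(s)) = sqrt(2t/pi)
= sqrt(2*9.2800/pi)
= sqrt(5.9078)
= 2.4306

2.4306


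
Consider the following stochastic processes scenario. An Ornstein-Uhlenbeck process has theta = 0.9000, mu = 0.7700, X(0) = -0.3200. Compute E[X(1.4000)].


E[X(t)] = mu + (X(0) - mu)*exp(-theta*t)
= 0.7700 + (-0.3200 - 0.7700)*exp(-0.9000*1.4000)
= 0.7700 + -1.0900 * 0.2837
= 0.4608

0.4608


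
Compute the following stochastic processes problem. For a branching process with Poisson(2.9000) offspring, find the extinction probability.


Since mu = 2.9000 > 1, extinction prob q < 1.
Solve s = exp(mu*(s-1)) iteratively.
q = 0.0668

0.0668


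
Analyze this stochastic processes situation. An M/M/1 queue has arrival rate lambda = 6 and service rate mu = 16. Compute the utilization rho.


rho = lambda/mu
= 6/16
= 0.3750

0.3750


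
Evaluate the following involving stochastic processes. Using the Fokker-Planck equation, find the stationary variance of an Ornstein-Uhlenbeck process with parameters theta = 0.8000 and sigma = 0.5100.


Stationary variance = sigma^2 / (2*theta)
= 0.5100^2 / (2*0.8000)
= 0.2601 / 1.6000
= 0.1626

0.1626


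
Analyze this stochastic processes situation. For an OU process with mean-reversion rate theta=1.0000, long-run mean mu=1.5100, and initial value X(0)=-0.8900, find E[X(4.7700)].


E[X(t)] = mu + (X(0) - mu)*exp(-theta*t)
= 1.5100 + (-0.8900 - 1.5100)*exp(-1.0000*4.7700)
= 1.5100 + -2.4000 * 0.0085
= 1.4896

1.4896


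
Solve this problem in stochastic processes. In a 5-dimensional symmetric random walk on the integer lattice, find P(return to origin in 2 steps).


P(return in 2 steps) = P(reverse first step) = 1/(2d)
= 1/10
= 0.1000

0.1000


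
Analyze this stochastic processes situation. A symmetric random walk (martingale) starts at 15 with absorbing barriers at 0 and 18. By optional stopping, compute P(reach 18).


By optional stopping theorem: E(M at tau) = M(0) = 15
P(hit 18)*18 + P(hit 0)*0 = 15
P(hit 18) = (15 - 0)/(18 - 0) = 5/6 = 0.8333

0.8333


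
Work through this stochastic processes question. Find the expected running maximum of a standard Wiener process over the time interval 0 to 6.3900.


E(max B(s)) = sqrt(2t/pi)
= sqrt(2*6.3900/pi)
= sqrt(4.0680)
= 2.0169

2.0169


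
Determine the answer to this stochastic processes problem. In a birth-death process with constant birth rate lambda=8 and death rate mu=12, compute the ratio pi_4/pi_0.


For birth-death process, pi_n/pi_0 = (lambda/mu)^n
= (8/12)^4
= 0.1975

0.1975


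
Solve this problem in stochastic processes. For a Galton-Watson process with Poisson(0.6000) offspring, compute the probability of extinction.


Since mu = 0.6000 <= 1, extinction probability = 1.

1.0000


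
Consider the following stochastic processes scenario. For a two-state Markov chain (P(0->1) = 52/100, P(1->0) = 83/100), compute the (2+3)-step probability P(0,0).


P^5 = P^2 * P^3
Computing via matrix multiplication of the transition matrix.
Entry (0,0) of P^5 = 0.6128

0.6128


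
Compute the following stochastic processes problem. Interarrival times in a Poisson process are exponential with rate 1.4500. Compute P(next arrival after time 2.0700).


P(X > t) = exp(-lambda * t)
= exp(-1.4500 * 2.0700)
= exp(-3.0015) = 0.0497

0.0497


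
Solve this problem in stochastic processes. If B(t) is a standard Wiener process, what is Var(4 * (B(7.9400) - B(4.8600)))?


Var(alpha*(B(t)-B(s))) = alpha^2 * (t-s)
= 4^2 * (7.9400 - 4.8600)
= 16 * 3.0800
= 49.2800

49.2800


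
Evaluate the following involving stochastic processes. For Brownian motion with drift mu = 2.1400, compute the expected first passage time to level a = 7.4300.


Expected first passage time = a/mu
= 7.4300/2.1400
= 3.4720

3.4720


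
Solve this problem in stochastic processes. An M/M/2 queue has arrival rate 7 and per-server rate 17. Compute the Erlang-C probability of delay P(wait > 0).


a = lambda/mu = 0.4118
rho = a/c = 0.2059
Erlang-C formula applied:
C(c,a) = 0.0703

0.0703


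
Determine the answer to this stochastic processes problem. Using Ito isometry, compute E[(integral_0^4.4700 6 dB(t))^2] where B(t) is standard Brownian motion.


By Ito isometry: E[(int f dB)^2] = int f^2 dt
= 6^2 * 4.4700
= 36 * 4.4700 = 160.9200

160.9200


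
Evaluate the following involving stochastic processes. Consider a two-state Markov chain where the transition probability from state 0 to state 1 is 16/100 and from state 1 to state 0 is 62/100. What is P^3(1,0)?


Computing P^3 by matrix multiplication.
P = [[0.8400, 0.1600], [0.6200, 0.3800]]
After raising P to the power 3:
P^3(1,0) = 0.7864

0.7864


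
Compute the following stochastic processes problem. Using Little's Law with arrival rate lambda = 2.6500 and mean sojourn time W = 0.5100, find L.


Little's Law: L = lambda * W
= 2.6500 * 0.5100
= 1.3515

1.3515


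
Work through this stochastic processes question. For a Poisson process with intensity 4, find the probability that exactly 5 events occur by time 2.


P(N(t)=k) = (lambda*t)^k * exp(-lambda*t) / k!
lambda*t = 8
= 8^5 * exp(-8) / 5!
= 32768 * 3.3546e-04 / 120
= 0.0916

0.0916


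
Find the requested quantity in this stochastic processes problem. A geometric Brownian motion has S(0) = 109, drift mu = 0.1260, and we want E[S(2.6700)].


E[S(t)] = S(0) * exp(mu * t)
= 109 * exp(0.1260 * 2.6700)
= 109 * 1.3999
= 152.5920

152.5920


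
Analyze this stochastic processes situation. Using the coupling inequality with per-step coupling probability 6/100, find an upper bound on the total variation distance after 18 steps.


TV distance bound <= (1-delta)^n
= (1 - 0.0600)^18
= 0.9400^18
= 0.3283

0.3283


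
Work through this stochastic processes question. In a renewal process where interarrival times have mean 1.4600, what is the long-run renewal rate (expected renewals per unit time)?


Long-run renewal rate = 1/E(X)
= 1/1.4600
= 0.6849

0.6849


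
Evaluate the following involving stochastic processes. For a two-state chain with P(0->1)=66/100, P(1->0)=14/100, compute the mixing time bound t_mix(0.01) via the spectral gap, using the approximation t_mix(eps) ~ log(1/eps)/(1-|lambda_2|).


lambda_2 = |1 - p01 - p10| = |1 - 0.6600 - 0.1400| = 0.2000
t_mix ~ log(1/eps)/(1 - |lambda_2|)
= log(100)/(1 - 0.2000) = 4.6052/0.8000
= 5.7565

5.7565


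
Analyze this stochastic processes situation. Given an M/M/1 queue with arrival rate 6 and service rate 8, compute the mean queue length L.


rho = 6/8 = 0.7500
L = rho/(1-rho)
= 0.7500/0.2500
= 3.0000

3.0000


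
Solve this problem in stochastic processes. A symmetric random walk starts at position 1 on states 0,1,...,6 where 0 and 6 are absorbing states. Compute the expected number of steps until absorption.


For symmetric RW on 0,...,N with absorbing barriers, E(i) = i*(N-i)
E(1) = 1 * 5 = 5

5


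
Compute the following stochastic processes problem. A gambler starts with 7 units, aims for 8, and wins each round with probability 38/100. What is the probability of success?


Gambler's ruin formula:
r = q/p = 0.6200/0.3800 = 1.6316
P(win) = (1 - r^i)/(1 - r^N)
= (1 - 1.6316^7)/(1 - 1.6316^8)
= 0.6050

0.6050


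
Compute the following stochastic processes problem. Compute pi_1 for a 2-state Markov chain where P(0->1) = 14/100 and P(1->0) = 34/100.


Stationary distribution: pi_0 = p10/(p01+p10), pi_1 = p01/(p01+p10)
p01 = 0.1400, p10 = 0.3400
pi_1 = 0.2917

0.2917


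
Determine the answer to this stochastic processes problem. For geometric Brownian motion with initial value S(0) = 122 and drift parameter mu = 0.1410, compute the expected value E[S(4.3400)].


E[S(t)] = S(0) * exp(mu * t)
= 122 * exp(0.1410 * 4.3400)
= 122 * 1.8440
= 224.9686

224.9686


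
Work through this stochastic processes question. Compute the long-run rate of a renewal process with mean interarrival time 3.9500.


Long-run renewal rate = 1/E(X)
= 1/3.9500
= 0.2532

0.2532


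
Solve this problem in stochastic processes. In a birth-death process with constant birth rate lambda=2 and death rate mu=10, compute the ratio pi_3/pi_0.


For birth-death process, pi_n/pi_0 = (lambda/mu)^n
= (2/10)^3
= 0.0080

0.0080


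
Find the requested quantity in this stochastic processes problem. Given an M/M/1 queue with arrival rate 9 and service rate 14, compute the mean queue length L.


rho = 9/14 = 0.6429
L = rho/(1-rho)
= 0.6429/0.3571
= 1.8000

1.8000


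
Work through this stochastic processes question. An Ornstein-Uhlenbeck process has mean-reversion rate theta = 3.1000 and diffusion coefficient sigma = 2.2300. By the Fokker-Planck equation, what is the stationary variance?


Stationary variance = sigma^2 / (2*theta)
= 2.2300^2 / (2*3.1000)
= 4.9729 / 6.2000
= 0.8021

0.8021


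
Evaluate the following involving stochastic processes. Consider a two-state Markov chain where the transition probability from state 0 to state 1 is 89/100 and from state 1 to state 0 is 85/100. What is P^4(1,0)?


Computing P^4 by matrix multiplication.
P = [[0.1100, 0.8900], [0.8500, 0.1500]]
After raising P to the power 4:
P^4(1,0) = 0.3420

0.3420


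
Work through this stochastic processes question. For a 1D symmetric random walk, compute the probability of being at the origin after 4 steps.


P(S(4) = 0) = C(4,2) / 4^2
= 6 / 16
= 0.3750

0.3750


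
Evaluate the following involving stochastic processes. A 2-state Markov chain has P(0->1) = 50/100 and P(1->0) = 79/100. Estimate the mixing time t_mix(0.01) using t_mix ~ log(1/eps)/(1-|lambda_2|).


lambda_2 = |1 - p01 - p10| = |1 - 0.5000 - 0.7900| = 0.2900
t_mix ~ log(1/eps)/(1 - |lambda_2|)
= log(100)/(1 - 0.2900) = 4.6052/0.7100
= 6.4862

6.4862


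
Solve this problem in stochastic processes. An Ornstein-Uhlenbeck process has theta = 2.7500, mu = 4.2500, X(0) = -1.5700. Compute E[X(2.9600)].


E[X(t)] = mu + (X(0) - mu)*exp(-theta*t)
= 4.2500 + (-1.5700 - 4.2500)*exp(-2.7500*2.9600)
= 4.2500 + -5.8200 * 2.9164e-04
= 4.2483

4.2483


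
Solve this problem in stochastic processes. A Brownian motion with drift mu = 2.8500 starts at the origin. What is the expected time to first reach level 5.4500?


Expected first passage time = a/mu
= 5.4500/2.8500
= 1.9123

1.9123


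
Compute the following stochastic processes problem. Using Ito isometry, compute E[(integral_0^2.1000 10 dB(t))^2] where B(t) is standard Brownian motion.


By Ito isometry: E[(int f dB)^2] = int f^2 dt
= 10^2 * 2.1000
= 100 * 2.1000 = 210.0000

210.0000


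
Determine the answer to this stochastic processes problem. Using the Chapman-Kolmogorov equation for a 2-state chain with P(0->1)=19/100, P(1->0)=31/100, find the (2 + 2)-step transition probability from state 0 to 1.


P^4 = P^2 * P^2
Computing via matrix multiplication of the transition matrix.
Entry (0,1) of P^4 = 0.3563

0.3563


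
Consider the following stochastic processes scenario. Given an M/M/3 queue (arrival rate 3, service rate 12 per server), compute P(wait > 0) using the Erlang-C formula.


a = lambda/mu = 0.2500
rho = a/c = 0.0833
Erlang-C formula applied:
C(c,a) = 0.0022

0.0022


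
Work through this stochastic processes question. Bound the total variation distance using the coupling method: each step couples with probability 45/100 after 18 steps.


TV distance bound <= (1-delta)^n
= (1 - 0.4500)^18
= 0.5500^18
= 2.1209e-05

2.1209e-05


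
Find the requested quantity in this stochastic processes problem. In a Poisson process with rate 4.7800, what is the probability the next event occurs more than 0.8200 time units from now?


P(X > t) = exp(-lambda * t)
= exp(-4.7800 * 0.8200)
= exp(-3.9196) = 0.0198

0.0198


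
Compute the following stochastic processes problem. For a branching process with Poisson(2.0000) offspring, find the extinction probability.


Since mu = 2.0000 > 1, extinction prob q < 1.
Solve s = exp(mu*(s-1)) iteratively.
q = 0.2032

0.2032


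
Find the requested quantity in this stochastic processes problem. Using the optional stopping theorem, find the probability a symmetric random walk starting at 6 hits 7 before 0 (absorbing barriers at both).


By optional stopping theorem: E(M at tau) = M(0) = 6
P(hit 7)*7 + P(hit 0)*0 = 6
P(hit 7) = (6 - 0)/(7 - 0) = 6/7 = 0.8571

0.8571


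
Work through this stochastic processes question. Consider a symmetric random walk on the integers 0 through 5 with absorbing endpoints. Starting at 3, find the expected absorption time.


For symmetric RW on 0,...,N with absorbing barriers, E(i) = i*(N-i)
E(3) = 3 * 2 = 6

6


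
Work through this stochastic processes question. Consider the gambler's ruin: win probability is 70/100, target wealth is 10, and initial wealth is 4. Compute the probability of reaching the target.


Gambler's ruin formula:
r = q/p = 0.3000/0.7000 = 0.4286
P(win) = (1 - r^i)/(1 - r^N)
= (1 - 0.4286^4)/(1 - 0.4286^10)
= 0.9665

0.9665


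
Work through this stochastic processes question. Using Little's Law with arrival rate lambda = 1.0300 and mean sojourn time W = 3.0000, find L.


Little's Law: L = lambda * W
= 1.0300 * 3.0000
= 3.0900

3.0900


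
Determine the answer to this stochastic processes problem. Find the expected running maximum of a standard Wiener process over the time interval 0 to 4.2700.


E(max B(s)) = sqrt(2t/pi)
= sqrt(2*4.2700/pi)
= sqrt(2.7184)
= 1.6487

1.6487


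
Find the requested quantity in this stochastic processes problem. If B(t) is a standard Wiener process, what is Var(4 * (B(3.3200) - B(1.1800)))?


Var(alpha*(B(t)-B(s))) = alpha^2 * (t-s)
= 4^2 * (3.3200 - 1.1800)
= 16 * 2.1400
= 34.2400

34.2400


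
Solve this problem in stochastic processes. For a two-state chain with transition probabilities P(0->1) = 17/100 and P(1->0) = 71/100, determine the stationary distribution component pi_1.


Stationary distribution: pi_0 = p10/(p01+p10), pi_1 = p01/(p01+p10)
p01 = 0.1700, p10 = 0.7100
pi_1 = 0.1932

0.1932


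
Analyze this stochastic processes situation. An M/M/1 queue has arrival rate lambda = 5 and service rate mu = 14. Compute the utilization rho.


rho = lambda/mu
= 5/14
= 0.3571

0.3571


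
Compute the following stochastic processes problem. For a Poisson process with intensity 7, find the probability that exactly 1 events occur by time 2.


P(N(t)=k) = (lambda*t)^k * exp(-lambda*t) / k!
lambda*t = 14
= 14^1 * exp(-14) / 1!
= 14 * 8.3153e-07 / 1
= 1.1641e-05

1.1641e-05


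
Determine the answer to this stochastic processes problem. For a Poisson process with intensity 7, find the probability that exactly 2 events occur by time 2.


P(N(t)=k) = (lambda*t)^k * exp(-lambda*t) / k!
lambda*t = 14
= 14^2 * exp(-14) / 2!
= 196 * 8.3153e-07 / 2
= 8.1490e-05

8.1490e-05


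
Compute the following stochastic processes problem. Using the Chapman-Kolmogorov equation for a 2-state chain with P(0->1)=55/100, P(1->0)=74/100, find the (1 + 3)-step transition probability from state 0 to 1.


P^4 = P^1 * P^3
Computing via matrix multiplication of the transition matrix.
Entry (0,1) of P^4 = 0.4233

0.4233


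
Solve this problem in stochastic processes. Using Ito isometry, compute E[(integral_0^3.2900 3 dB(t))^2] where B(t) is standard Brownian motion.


By Ito isometry: E[(int f dB)^2] = int f^2 dt
= 3^2 * 3.2900
= 9 * 3.2900 = 29.6100

29.6100


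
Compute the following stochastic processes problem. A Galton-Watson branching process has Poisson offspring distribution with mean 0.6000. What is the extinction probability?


Since mu = 0.6000 <= 1, extinction probability = 1.

1.0000


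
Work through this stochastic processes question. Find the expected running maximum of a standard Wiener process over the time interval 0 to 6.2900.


E(max B(s)) = sqrt(2t/pi)
= sqrt(2*6.2900/pi)
= sqrt(4.0043)
= 2.0011

2.0011


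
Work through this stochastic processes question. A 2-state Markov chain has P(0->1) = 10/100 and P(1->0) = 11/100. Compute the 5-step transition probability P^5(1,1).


Computing P^5 by matrix multiplication.
P = [[0.9000, 0.1000], [0.1100, 0.8900]]
After raising P to the power 5:
P^5(1,1) = 0.6374

0.6374


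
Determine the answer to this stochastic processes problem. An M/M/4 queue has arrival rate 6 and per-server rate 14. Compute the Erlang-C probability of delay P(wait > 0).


a = lambda/mu = 0.4286
rho = a/c = 0.1071
Erlang-C formula applied:
C(c,a) = 0.0010

0.0010


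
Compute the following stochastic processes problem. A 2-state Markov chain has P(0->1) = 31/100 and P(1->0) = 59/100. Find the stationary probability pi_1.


Stationary distribution: pi_0 = p10/(p01+p10), pi_1 = p01/(p01+p10)
p01 = 0.3100, p10 = 0.5900
pi_1 = 0.3444

0.3444


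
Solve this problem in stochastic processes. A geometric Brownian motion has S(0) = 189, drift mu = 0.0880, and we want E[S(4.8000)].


E[S(t)] = S(0) * exp(mu * t)
= 189 * exp(0.0880 * 4.8000)
= 189 * 1.5256
= 288.3419

288.3419


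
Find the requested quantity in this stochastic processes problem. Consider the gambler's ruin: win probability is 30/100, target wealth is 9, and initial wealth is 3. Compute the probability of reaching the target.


Gambler's ruin formula:
r = q/p = 0.7000/0.3000 = 2.3333
P(win) = (1 - r^i)/(1 - r^N)
= (1 - 2.3333^3)/(1 - 2.3333^9)
= 0.0057

0.0057


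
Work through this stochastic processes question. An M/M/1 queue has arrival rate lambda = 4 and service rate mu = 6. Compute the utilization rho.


rho = lambda/mu
= 4/6
= 0.6667

0.6667


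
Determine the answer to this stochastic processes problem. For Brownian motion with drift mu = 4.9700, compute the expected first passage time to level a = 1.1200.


Expected first passage time = a/mu
= 1.1200/4.9700
= 0.2254

0.2254


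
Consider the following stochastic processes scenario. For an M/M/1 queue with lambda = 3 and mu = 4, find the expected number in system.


rho = 3/4 = 0.7500
L = rho/(1-rho)
= 0.7500/0.2500
= 3.0000

3.0000


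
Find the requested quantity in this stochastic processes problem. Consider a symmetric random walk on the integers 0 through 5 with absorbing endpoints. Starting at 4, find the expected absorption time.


For symmetric RW on 0,...,N with absorbing barriers, E(i) = i*(N-i)
E(4) = 4 * 1 = 4

4


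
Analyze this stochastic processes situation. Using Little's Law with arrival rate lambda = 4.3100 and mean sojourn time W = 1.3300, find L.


Little's Law: L = lambda * W
= 4.3100 * 1.3300
= 5.7323

5.7323


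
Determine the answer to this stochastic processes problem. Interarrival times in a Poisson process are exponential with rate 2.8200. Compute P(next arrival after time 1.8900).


P(X > t) = exp(-lambda * t)
= exp(-2.8200 * 1.8900)
= exp(-5.3298) = 0.0048

0.0048


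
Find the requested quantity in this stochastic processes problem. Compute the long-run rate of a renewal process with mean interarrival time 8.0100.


Long-run renewal rate = 1/E(X)
= 1/8.0100
= 0.1248

0.1248


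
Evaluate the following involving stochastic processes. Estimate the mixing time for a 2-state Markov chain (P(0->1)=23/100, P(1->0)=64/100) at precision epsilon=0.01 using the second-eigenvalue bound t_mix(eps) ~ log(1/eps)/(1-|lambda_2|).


lambda_2 = |1 - p01 - p10| = |1 - 0.2300 - 0.6400| = 0.1300
t_mix ~ log(1/eps)/(1 - |lambda_2|)
= log(100)/(1 - 0.1300) = 4.6052/0.8700
= 5.2933

5.2933


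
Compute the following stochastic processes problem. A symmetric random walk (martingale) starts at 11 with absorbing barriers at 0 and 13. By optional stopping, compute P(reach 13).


By optional stopping theorem: E(M at tau) = M(0) = 11
P(hit 13)*13 + P(hit 0)*0 = 11
P(hit 13) = (11 - 0)/(13 - 0) = 11/13 = 0.8462

0.8462


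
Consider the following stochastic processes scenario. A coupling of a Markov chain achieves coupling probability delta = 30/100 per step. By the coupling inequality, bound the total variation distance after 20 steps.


TV distance bound <= (1-delta)^n
= (1 - 0.3000)^20
= 0.7000^20
= 7.9792e-04

7.9792e-04


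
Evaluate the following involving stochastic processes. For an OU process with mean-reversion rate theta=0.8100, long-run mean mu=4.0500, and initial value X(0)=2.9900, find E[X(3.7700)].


E[X(t)] = mu + (X(0) - mu)*exp(-theta*t)
= 4.0500 + (2.9900 - 4.0500)*exp(-0.8100*3.7700)
= 4.0500 + -1.0600 * 0.0472
= 4.0000

4.0000


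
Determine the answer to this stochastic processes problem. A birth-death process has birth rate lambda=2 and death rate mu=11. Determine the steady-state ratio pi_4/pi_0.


For birth-death process, pi_n/pi_0 = (lambda/mu)^n
= (2/11)^4
= 0.0011

0.0011


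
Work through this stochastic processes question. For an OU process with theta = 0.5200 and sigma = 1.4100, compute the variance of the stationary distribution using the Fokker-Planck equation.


Stationary variance = sigma^2 / (2*theta)
= 1.4100^2 / (2*0.5200)
= 1.9881 / 1.0400
= 1.9116

1.9116


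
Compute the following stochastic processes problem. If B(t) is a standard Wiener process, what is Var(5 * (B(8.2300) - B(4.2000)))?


Var(alpha*(B(t)-B(s))) = alpha^2 * (t-s)
= 5^2 * (8.2300 - 4.2000)
= 25 * 4.0300
= 100.7500

100.7500


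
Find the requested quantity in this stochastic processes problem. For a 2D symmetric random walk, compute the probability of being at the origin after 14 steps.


P = C(14,7)^2 / 4^14
= 3432^2 / 268435456
= 11778624 / 268435456
= 0.0439

0.0439


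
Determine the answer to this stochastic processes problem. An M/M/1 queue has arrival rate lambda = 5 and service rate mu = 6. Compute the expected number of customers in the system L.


rho = 5/6 = 0.8333
L = rho/(1-rho)
= 0.8333/0.1667
= 5.0000

5.0000


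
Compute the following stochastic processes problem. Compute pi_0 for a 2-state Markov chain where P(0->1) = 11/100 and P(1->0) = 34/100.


Stationary distribution: pi_0 = p10/(p01+p10), pi_1 = p01/(p01+p10)
p01 = 0.1100, p10 = 0.3400
pi_0 = 0.7556

0.7556


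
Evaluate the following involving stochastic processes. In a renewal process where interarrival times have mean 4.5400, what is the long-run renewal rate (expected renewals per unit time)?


Long-run renewal rate = 1/E(X)
= 1/4.5400
= 0.2203

0.2203


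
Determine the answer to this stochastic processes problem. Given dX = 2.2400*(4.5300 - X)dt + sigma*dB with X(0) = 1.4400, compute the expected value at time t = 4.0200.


E[X(t)] = mu + (X(0) - mu)*exp(-theta*t)
= 4.5300 + (1.4400 - 4.5300)*exp(-2.2400*4.0200)
= 4.5300 + -3.0900 * 1.2282e-04
= 4.5296

4.5296


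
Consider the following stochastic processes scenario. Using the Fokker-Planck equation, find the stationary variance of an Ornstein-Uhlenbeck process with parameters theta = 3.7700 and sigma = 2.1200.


Stationary variance = sigma^2 / (2*theta)
= 2.1200^2 / (2*3.7700)
= 4.4944 / 7.5400
= 0.5961

0.5961


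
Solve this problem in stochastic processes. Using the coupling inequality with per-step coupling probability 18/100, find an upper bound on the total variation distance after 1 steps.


TV distance bound <= (1-delta)^n
= (1 - 0.1800)^1
= 0.8200^1
= 0.8200

0.8200
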